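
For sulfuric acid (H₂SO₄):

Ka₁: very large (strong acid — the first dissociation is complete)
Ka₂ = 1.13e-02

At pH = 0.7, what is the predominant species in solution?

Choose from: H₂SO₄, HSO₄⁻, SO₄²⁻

The first dissociation is complete, so H₂SO₄ itself is never the predominant species in water; pKa₂ = -log(1.13e-02) = 1.95. For a polyprotic acid the predominant species crosses at each pKa: below pKa_n the protonated form dominates, above it the deprotonated form does. At pH = 0.7, the predominant species is HSO₄⁻.

HSO₄⁻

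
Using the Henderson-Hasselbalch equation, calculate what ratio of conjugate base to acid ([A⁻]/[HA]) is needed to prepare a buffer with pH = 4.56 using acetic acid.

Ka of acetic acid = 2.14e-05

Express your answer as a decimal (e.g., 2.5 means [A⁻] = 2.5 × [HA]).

pKa = -log(2.14e-05) = 4.6696. pH = pKa + log([A⁻]/[HA]), so log([A⁻]/[HA]) = pH − pKa = 4.56 − 4.6696 = -0.1096. [A⁻]/[HA] = 10^(-0.1096) = 0.777

[A⁻]/[HA] = 0.777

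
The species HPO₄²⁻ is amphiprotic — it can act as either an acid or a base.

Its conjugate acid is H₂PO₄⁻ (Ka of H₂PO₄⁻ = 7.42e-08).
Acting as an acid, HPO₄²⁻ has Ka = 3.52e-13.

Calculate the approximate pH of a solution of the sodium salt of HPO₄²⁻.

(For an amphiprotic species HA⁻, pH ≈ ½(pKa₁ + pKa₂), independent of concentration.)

pKa₁ = -log(7.42e-08) = 7.13; pKa₂ = -log(3.52e-13) = 12.45. For an amphiprotic species, pH ≈ ½(pKa₁ + pKa₂) = ½(7.13 + 12.45) = 9.79.

pH = 9.79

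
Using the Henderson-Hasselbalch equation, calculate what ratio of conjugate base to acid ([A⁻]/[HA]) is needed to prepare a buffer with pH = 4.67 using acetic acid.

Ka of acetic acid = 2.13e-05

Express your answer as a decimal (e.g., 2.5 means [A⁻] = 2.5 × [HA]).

pKa = -log(2.13e-05) = 4.6716. pH = pKa + log([A⁻]/[HA]), so log([A⁻]/[HA]) = pH − pKa = 4.67 − 4.6716 = -0.0016. [A⁻]/[HA] = 10^(-0.0016) = 0.996

[A⁻]/[HA] = 0.996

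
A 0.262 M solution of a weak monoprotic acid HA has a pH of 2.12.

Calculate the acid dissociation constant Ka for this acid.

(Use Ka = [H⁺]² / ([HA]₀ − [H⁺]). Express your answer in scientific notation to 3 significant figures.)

[H⁺] = 10^(−pH) = 10^(−2.12) = 7.586e-03 M. For HA ⇌ H⁺ + A⁻, Ka = [H⁺][A⁻]/[HA] = [H⁺]² / ([HA]₀ − [H⁺]) = (7.586e-03)² / (0.262 − 7.586e-03) = 2.26e-04.

K_a = 2.26e-04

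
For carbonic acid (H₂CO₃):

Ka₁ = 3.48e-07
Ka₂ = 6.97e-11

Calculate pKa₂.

pKa₂ = -log(Ka₂) = -log(6.97e-11) = 10.16.

pK_{a2} = 10.16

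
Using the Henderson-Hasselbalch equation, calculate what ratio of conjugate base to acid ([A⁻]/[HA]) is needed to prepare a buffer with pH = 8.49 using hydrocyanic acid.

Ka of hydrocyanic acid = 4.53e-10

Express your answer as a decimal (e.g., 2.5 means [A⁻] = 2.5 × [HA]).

pKa = -log(4.53e-10) = 9.3439. pH = pKa + log([A⁻]/[HA]), so log([A⁻]/[HA]) = pH − pKa = 8.49 − 9.3439 = -0.8539. [A⁻]/[HA] = 10^(-0.8539) = 0.140

[A⁻]/[HA] = 0.140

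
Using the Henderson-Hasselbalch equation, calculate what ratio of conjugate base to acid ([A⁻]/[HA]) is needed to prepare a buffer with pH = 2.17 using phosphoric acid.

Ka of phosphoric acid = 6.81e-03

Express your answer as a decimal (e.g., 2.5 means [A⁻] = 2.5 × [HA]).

pKa = -log(6.81e-03) = 2.1669. pH = pKa + log([A⁻]/[HA]), so log([A⁻]/[HA]) = pH − pKa = 2.17 − 2.1669 = 0.0031. [A⁻]/[HA] = 10^(0.0031) = 1.01

[A⁻]/[HA] = 1.01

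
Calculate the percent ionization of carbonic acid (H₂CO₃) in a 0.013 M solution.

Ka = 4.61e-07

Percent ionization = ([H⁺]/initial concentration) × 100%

Using Ka equilibrium: x² + Ka×x - Ka×C = 0. Solving: [H⁺] = 7.7184e-05. Percent = (7.7184e-05/0.013) × 100

Percent ionization = 0.594%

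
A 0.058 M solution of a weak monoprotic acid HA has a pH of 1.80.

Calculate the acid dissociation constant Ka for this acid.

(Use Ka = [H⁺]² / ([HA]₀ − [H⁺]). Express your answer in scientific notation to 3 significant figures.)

[H⁺] = 10^(−pH) = 10^(−1.80) = 1.585e-02 M. For HA ⇌ H⁺ + A⁻, Ka = [H⁺][A⁻]/[HA] = [H⁺]² / ([HA]₀ − [H⁺]) = (1.585e-02)² / (0.058 − 1.585e-02) = 5.96e-03.

K_a = 5.96e-03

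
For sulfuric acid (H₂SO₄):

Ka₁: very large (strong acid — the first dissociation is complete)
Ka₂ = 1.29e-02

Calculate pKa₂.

pKa₂ = -log(Ka₂) = -log(1.29e-02) = 1.89.

pK_{a2} = 1.89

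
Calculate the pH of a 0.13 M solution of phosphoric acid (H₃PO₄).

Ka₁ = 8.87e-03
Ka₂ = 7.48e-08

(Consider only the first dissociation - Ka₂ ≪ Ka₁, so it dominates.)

First dissociation dominates. From Ka₁ = [H⁺][HA⁻]/[H₂A], x² + Ka₁·x − Ka₁·C = 0 with C = 0.13 M and Ka₁ = 8.87e-03. Solving: [H⁺] = (−Ka₁ + √(Ka₁² + 4·Ka₁·C)) / 2 = 2.9811e-02 M. pH = -log(2.9811e-02) = 1.53.

pH = 1.53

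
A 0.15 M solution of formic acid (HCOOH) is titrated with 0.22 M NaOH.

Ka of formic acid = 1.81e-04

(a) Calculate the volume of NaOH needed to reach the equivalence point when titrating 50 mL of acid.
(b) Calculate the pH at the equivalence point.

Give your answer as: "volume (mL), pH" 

moles acid = 0.15 × 50/1000 = 0.0075 mol; V_base = moles/0.22 × 1000 = 34.1 mL. At equivalence only the conjugate base is present: [A⁻] = 0.0075/0.084 = 8.9189e-02 M. Kb = Kw/Ka = 5.52e-11; [OH⁻] = √(Kb × [A⁻]) = 2.2198e-06; pOH = 5.65; pH = 14 - pOH = 8.35.

V = 34.1 mL, pH = 8.35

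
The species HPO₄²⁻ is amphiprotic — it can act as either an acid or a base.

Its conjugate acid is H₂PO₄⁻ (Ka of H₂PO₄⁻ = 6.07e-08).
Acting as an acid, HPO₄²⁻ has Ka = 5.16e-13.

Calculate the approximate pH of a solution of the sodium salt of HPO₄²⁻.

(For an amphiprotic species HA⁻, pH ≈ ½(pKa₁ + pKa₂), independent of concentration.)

pKa₁ = -log(6.07e-08) = 7.22; pKa₂ = -log(5.16e-13) = 12.29. For an amphiprotic species, pH ≈ ½(pKa₁ + pKa₂) = ½(7.22 + 12.29) = 9.75.

pH = 9.75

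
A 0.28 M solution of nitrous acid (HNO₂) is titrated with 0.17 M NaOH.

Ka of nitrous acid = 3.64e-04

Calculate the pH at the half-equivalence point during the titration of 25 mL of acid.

At half-equivalence [HA] = [A⁻], so Henderson-Hasselbalch gives pH = pKa = -log(3.64e-04) = 3.44.

pH = pKa = 3.44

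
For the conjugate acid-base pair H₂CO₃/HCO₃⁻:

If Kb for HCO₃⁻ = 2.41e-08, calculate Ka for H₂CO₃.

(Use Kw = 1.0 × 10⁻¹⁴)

For a conjugate pair Ka × Kb = Kw, so Ka = Kw/Kb = 1.0 × 10⁻¹⁴ / 2.41e-08 = 4.15e-07.

K_a = 4.15e-07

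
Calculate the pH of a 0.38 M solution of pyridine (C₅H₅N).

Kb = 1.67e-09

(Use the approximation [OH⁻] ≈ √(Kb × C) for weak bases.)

[OH⁻] = √(Kb × C) = √(1.67e-09 × 0.38) = 2.5191e-05. pOH = 4.60, pH = 14 - pOH

pH = 9.40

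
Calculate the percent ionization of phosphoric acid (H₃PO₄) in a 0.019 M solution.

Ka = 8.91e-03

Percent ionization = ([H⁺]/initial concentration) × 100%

Using Ka equilibrium: x² + Ka×x - Ka×C = 0. Solving: [H⁺] = 9.2977e-03. Percent = (9.2977e-03/0.019) × 100

Percent ionization = 48.9%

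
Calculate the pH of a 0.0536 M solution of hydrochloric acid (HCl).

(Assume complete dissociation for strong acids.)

[H⁺] = 0.0536 M for strong acid. pH = -log[H⁺] = -log(0.0536)

pH = 1.27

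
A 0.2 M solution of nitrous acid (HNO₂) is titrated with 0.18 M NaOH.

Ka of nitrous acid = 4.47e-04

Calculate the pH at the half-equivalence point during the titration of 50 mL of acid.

At half-equivalence [HA] = [A⁻], so Henderson-Hasselbalch gives pH = pKa = -log(4.47e-04) = 3.35.

pH = pKa = 3.35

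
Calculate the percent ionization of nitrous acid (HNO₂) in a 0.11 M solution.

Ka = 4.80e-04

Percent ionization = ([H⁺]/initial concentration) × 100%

Using Ka equilibrium: x² + Ka×x - Ka×C = 0. Solving: [H⁺] = 7.0303e-03. Percent = (7.0303e-03/0.11) × 100

Percent ionization = 6.39%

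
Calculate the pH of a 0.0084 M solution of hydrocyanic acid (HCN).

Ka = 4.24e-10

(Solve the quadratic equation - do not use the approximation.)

x² + Ka×x - Ka×C = 0. Using quadratic formula: [H⁺] = 1.8870e-06

pH = 5.72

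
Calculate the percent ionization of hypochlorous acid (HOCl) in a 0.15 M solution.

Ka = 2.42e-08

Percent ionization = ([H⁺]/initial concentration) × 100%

Using Ka equilibrium: x² + Ka×x - Ka×C = 0. Solving: [H⁺] = 6.0237e-05. Percent = (6.0237e-05/0.15) × 100

Percent ionization = 0.0402%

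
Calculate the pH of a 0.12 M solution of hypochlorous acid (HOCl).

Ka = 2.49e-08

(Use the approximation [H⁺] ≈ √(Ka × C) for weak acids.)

[H⁺] = √(Ka × C) = √(2.49e-08 × 0.12) = 5.4663e-05. pH = -log(5.4663e-05)

pH = 4.26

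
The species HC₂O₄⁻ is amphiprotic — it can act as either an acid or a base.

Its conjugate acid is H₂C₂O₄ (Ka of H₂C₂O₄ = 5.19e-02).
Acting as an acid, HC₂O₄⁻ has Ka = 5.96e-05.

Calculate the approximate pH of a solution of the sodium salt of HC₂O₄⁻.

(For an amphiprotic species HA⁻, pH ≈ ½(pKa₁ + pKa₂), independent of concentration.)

pKa₁ = -log(5.19e-02) = 1.28; pKa₂ = -log(5.96e-05) = 4.22. For an amphiprotic species, pH ≈ ½(pKa₁ + pKa₂) = ½(1.28 + 4.22) = 2.75.

pH = 2.75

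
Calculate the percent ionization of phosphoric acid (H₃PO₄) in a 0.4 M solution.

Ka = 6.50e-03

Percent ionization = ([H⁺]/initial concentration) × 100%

Using Ka equilibrium: x² + Ka×x - Ka×C = 0. Solving: [H⁺] = 4.7844e-02. Percent = (4.7844e-02/0.4) × 100

Percent ionization = 12%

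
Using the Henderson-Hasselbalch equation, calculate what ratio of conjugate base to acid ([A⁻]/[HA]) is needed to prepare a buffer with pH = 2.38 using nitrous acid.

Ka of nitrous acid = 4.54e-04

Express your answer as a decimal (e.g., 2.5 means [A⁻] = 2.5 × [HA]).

pKa = -log(4.54e-04) = 3.3429. pH = pKa + log([A⁻]/[HA]), so log([A⁻]/[HA]) = pH − pKa = 2.38 − 3.3429 = -0.9629. [A⁻]/[HA] = 10^(-0.9629) = 0.109

[A⁻]/[HA] = 0.109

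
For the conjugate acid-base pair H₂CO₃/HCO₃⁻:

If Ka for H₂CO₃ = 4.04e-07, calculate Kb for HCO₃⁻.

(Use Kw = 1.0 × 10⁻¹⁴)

For a conjugate pair Ka × Kb = Kw, so Kb = Kw/Ka = 1.0 × 10⁻¹⁴ / 4.04e-07 = 2.48e-08.

K_b = 2.48e-08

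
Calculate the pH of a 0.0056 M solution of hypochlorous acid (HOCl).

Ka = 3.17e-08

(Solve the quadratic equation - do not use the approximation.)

x² + Ka×x - Ka×C = 0. Using quadratic formula: [H⁺] = 1.3308e-05

pH = 4.88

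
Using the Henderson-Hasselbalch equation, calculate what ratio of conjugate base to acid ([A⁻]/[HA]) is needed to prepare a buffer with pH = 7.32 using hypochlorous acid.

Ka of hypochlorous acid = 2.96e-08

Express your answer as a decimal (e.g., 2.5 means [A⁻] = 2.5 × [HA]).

pKa = -log(2.96e-08) = 7.5287. pH = pKa + log([A⁻]/[HA]), so log([A⁻]/[HA]) = pH − pKa = 7.32 − 7.5287 = -0.2087. [A⁻]/[HA] = 10^(-0.2087) = 0.618

[A⁻]/[HA] = 0.618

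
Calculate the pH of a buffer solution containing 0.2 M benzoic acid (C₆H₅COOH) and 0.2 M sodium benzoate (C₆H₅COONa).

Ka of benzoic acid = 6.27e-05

pKa = -log(6.27e-05) = 4.20. pH = pKa + log([A⁻]/[HA]) = 4.20 + log(0.2/0.2)

pH = 4.20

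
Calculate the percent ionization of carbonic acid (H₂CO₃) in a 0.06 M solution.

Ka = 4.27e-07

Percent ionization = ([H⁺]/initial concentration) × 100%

Using Ka equilibrium: x² + Ka×x - Ka×C = 0. Solving: [H⁺] = 1.5985e-04. Percent = (1.5985e-04/0.06) × 100

Percent ionization = 0.266%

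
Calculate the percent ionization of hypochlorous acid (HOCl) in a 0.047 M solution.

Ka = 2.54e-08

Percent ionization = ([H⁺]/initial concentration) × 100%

Using Ka equilibrium: x² + Ka×x - Ka×C = 0. Solving: [H⁺] = 3.4539e-05. Percent = (3.4539e-05/0.047) × 100

Percent ionization = 0.0735%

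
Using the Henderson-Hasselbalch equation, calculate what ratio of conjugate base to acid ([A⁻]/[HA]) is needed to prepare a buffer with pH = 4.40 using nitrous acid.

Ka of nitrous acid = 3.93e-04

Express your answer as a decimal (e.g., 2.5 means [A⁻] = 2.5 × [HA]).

pKa = -log(3.93e-04) = 3.4056. pH = pKa + log([A⁻]/[HA]), so log([A⁻]/[HA]) = pH − pKa = 4.40 − 3.4056 = 0.9944. [A⁻]/[HA] = 10^(0.9944) = 9.87

[A⁻]/[HA] = 9.87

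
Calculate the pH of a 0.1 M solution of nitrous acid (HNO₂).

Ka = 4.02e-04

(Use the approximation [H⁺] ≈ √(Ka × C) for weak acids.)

[H⁺] = √(Ka × C) = √(4.02e-04 × 0.1) = 6.3403e-03. pH = -log(6.3403e-03)

pH = 2.20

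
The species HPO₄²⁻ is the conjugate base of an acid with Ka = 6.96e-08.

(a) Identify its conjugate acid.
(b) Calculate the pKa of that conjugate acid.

(a) The conjugate acid is formed by adding one H⁺ to HPO₄²⁻, giving H₂PO₄⁻. (b) pKa = -log(Ka) = -log(6.96e-08) = 7.16.

Conjugate acid: H₂PO₄⁻; pK_a = 7.16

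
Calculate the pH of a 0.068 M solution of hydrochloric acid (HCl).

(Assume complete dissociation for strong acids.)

[H⁺] = 0.068 M for strong acid. pH = -log[H⁺] = -log(0.068)

pH = 1.17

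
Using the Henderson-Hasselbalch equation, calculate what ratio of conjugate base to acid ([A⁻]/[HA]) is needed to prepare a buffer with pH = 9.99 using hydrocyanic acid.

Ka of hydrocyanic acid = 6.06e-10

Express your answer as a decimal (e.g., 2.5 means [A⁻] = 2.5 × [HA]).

pKa = -log(6.06e-10) = 9.2175. pH = pKa + log([A⁻]/[HA]), so log([A⁻]/[HA]) = pH − pKa = 9.99 − 9.2175 = 0.7725. [A⁻]/[HA] = 10^(0.7725) = 5.92

[A⁻]/[HA] = 5.92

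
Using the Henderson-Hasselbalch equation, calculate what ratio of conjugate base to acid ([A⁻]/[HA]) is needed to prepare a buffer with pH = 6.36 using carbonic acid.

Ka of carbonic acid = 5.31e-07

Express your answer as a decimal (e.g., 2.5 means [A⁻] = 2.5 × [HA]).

pKa = -log(5.31e-07) = 6.2749. pH = pKa + log([A⁻]/[HA]), so log([A⁻]/[HA]) = pH − pKa = 6.36 − 6.2749 = 0.0851. [A⁻]/[HA] = 10^(0.0851) = 1.22

[A⁻]/[HA] = 1.22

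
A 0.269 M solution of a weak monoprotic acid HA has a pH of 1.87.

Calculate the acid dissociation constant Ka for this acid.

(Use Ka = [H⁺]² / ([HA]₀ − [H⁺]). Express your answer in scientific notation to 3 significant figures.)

[H⁺] = 10^(−pH) = 10^(−1.87) = 1.349e-02 M. For HA ⇌ H⁺ + A⁻, Ka = [H⁺][A⁻]/[HA] = [H⁺]² / ([HA]₀ − [H⁺]) = (1.349e-02)² / (0.269 − 1.349e-02) = 7.12e-04.

K_a = 7.12e-04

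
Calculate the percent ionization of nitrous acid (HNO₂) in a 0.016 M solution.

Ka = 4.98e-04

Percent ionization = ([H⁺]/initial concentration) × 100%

Using Ka equilibrium: x² + Ka×x - Ka×C = 0. Solving: [H⁺] = 2.5847e-03. Percent = (2.5847e-03/0.016) × 100

Percent ionization = 16.2%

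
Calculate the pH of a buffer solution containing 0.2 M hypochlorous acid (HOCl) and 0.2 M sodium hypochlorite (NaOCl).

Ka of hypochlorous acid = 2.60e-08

pKa = -log(2.60e-08) = 7.59. pH = pKa + log([A⁻]/[HA]) = 7.59 + log(0.2/0.2)

pH = 7.59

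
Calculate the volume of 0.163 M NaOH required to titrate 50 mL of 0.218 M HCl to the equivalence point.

At equivalence: moles acid = moles base. moles HCl = 0.218 × 50/1000 = 0.0109 mol. V_base = moles / 0.163 × 1000 = 66.9 mL.

V_{base} = 66.9 mL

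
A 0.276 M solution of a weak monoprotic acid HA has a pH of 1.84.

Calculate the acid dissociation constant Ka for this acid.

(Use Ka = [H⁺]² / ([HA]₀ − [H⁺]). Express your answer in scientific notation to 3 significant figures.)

[H⁺] = 10^(−pH) = 10^(−1.84) = 1.445e-02 M. For HA ⇌ H⁺ + A⁻, Ka = [H⁺][A⁻]/[HA] = [H⁺]² / ([HA]₀ − [H⁺]) = (1.445e-02)² / (0.276 − 1.445e-02) = 7.99e-04.

K_a = 7.99e-04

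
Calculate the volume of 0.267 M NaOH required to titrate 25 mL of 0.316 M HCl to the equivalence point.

At equivalence: moles acid = moles base. moles HCl = 0.316 × 25/1000 = 0.0079 mol. V_base = moles / 0.267 × 1000 = 29.6 mL.

V_{base} = 29.6 mL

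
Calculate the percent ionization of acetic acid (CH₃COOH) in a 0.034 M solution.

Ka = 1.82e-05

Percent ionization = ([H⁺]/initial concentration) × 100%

Using Ka equilibrium: x² + Ka×x - Ka×C = 0. Solving: [H⁺] = 7.7759e-04. Percent = (7.7759e-04/0.034) × 100

Percent ionization = 2.29%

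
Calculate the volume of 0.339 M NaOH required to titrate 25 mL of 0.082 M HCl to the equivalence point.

At equivalence: moles acid = moles base. moles HCl = 0.082 × 25/1000 = 0.00205 mol. V_base = moles / 0.339 × 1000 = 6.0 mL.

V_{base} = 6.0 mL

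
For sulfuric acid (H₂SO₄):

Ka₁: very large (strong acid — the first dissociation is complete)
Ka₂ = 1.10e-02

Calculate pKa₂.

pKa₂ = -log(Ka₂) = -log(1.10e-02) = 1.96.

pK_{a2} = 1.96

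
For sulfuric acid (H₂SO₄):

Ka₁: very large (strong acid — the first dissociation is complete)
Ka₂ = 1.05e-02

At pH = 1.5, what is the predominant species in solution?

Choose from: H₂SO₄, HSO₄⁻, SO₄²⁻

The first dissociation is complete, so H₂SO₄ itself is never the predominant species in water; pKa₂ = -log(1.05e-02) = 1.98. For a polyprotic acid the predominant species crosses at each pKa: below pKa_n the protonated form dominates, above it the deprotonated form does. At pH = 1.5, the predominant species is HSO₄⁻.

HSO₄⁻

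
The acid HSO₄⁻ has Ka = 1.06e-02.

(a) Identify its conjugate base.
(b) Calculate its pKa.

(a) The conjugate base is formed by removing one H⁺ from HSO₄⁻, giving SO₄²⁻. (b) pKa = -log(Ka) = -log(1.06e-02) = 1.97.

Conjugate base: SO₄²⁻; pK_a = 1.97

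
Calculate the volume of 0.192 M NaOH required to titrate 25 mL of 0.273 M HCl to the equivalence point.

At equivalence: moles acid = moles base. moles HCl = 0.273 × 25/1000 = 0.006825 mol. V_base = moles / 0.192 × 1000 = 35.5 mL.

V_{base} = 35.5 mL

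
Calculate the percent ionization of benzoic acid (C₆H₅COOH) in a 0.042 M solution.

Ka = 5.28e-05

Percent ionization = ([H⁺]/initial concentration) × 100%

Using Ka equilibrium: x² + Ka×x - Ka×C = 0. Solving: [H⁺] = 1.4630e-03. Percent = (1.4630e-03/0.042) × 100

Percent ionization = 3.48%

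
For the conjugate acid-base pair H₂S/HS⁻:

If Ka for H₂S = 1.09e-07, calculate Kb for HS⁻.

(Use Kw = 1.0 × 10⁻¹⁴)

For a conjugate pair Ka × Kb = Kw, so Kb = Kw/Ka = 1.0 × 10⁻¹⁴ / 1.09e-07 = 9.17e-08.

K_b = 9.17e-08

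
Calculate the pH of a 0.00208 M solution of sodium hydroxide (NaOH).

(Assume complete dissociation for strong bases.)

[OH⁻] = 0.00208 M for strong base. pOH = -log[OH⁻] = 2.68, pH = 14 - pOH

pH = 11.32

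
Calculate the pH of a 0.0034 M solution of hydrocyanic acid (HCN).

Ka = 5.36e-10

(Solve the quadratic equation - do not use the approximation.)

x² + Ka×x - Ka×C = 0. Using quadratic formula: [H⁺] = 1.3497e-06

pH = 5.87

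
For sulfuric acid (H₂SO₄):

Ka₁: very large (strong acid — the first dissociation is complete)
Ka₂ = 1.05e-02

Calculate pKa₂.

pKa₂ = -log(Ka₂) = -log(1.05e-02) = 1.98.

pK_{a2} = 1.98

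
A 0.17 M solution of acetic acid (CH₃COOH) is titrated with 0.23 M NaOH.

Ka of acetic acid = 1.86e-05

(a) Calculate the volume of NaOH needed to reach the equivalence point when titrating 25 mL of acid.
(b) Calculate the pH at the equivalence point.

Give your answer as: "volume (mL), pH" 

moles acid = 0.17 × 25/1000 = 0.00425 mol; V_base = moles/0.23 × 1000 = 18.5 mL. At equivalence only the conjugate base is present: [A⁻] = 0.00425/0.043 = 9.7750e-02 M. Kb = Kw/Ka = 5.38e-10; [OH⁻] = √(Kb × [A⁻]) = 7.2494e-06; pOH = 5.14; pH = 14 - pOH = 8.86.

V = 18.5 mL, pH = 8.86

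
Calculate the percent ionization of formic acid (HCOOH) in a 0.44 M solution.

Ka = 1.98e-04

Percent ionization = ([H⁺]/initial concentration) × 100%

Using Ka equilibrium: x² + Ka×x - Ka×C = 0. Solving: [H⁺] = 9.2353e-03. Percent = (9.2353e-03/0.44) × 100

Percent ionization = 2.1%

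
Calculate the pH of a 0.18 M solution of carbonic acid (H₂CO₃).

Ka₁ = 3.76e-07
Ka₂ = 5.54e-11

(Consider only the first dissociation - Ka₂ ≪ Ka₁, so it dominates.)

First dissociation dominates. From Ka₁ = [H⁺][HA⁻]/[H₂A], x² + Ka₁·x − Ka₁·C = 0 with C = 0.18 M and Ka₁ = 3.76e-07. Solving: [H⁺] = (−Ka₁ + √(Ka₁² + 4·Ka₁·C)) / 2 = 2.5997e-04 M. pH = -log(2.5997e-04) = 3.59.

pH = 3.59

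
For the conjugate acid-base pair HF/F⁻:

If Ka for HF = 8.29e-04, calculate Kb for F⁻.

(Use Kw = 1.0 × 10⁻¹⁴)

For a conjugate pair Ka × Kb = Kw, so Kb = Kw/Ka = 1.0 × 10⁻¹⁴ / 8.29e-04 = 1.21e-11.

K_b = 1.21e-11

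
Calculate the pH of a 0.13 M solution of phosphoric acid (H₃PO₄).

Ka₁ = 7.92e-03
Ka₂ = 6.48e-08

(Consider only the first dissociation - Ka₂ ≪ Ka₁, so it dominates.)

First dissociation dominates. From Ka₁ = [H⁺][HA⁻]/[H₂A], x² + Ka₁·x − Ka₁·C = 0 with C = 0.13 M and Ka₁ = 7.92e-03. Solving: [H⁺] = (−Ka₁ + √(Ka₁² + 4·Ka₁·C)) / 2 = 2.8371e-02 M. pH = -log(2.8371e-02) = 1.55.

pH = 1.55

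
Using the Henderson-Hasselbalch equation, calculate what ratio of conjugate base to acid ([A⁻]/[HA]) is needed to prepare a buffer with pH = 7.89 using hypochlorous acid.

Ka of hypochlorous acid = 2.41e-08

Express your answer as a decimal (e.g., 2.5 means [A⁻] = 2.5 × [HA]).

pKa = -log(2.41e-08) = 7.6180. pH = pKa + log([A⁻]/[HA]), so log([A⁻]/[HA]) = pH − pKa = 7.89 − 7.6180 = 0.2720. [A⁻]/[HA] = 10^(0.2720) = 1.87

[A⁻]/[HA] = 1.87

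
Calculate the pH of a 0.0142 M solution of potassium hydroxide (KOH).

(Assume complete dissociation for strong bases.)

[OH⁻] = 0.0142 M for strong base. pOH = -log[OH⁻] = 1.85, pH = 14 - pOH

pH = 12.15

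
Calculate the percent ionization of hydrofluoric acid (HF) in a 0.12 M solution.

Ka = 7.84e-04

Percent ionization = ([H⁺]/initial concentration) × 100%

Using Ka equilibrium: x² + Ka×x - Ka×C = 0. Solving: [H⁺] = 9.3154e-03. Percent = (9.3154e-03/0.12) × 100

Percent ionization = 7.76%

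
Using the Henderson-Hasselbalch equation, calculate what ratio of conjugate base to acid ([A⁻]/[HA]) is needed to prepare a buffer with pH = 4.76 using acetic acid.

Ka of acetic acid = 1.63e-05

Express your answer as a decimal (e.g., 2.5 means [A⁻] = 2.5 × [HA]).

pKa = -log(1.63e-05) = 4.7878. pH = pKa + log([A⁻]/[HA]), so log([A⁻]/[HA]) = pH − pKa = 4.76 − 4.7878 = -0.0278. [A⁻]/[HA] = 10^(-0.0278) = 0.938

[A⁻]/[HA] = 0.938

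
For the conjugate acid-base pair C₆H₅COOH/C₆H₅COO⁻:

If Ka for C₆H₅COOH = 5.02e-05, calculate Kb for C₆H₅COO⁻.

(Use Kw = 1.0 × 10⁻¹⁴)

For a conjugate pair Ka × Kb = Kw, so Kb = Kw/Ka = 1.0 × 10⁻¹⁴ / 5.02e-05 = 1.99e-10.

K_b = 1.99e-10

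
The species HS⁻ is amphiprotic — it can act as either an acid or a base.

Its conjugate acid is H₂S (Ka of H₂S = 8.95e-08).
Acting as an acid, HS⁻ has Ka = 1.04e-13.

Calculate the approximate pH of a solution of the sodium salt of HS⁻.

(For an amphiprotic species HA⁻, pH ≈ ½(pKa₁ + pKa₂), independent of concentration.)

pKa₁ = -log(8.95e-08) = 7.05; pKa₂ = -log(1.04e-13) = 12.98. For an amphiprotic species, pH ≈ ½(pKa₁ + pKa₂) = ½(7.05 + 12.98) = 10.02.

pH = 10.02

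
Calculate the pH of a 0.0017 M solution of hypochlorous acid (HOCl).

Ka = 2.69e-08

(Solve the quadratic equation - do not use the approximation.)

x² + Ka×x - Ka×C = 0. Using quadratic formula: [H⁺] = 6.7490e-06

pH = 5.17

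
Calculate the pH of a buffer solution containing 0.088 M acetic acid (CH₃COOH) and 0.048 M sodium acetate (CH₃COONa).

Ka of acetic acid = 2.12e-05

pKa = -log(2.12e-05) = 4.67. pH = pKa + log([A⁻]/[HA]) = 4.67 + log(0.048/0.088)

pH = 4.41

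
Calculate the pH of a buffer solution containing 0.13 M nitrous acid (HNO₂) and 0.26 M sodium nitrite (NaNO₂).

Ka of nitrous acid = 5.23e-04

pKa = -log(5.23e-04) = 3.28. pH = pKa + log([A⁻]/[HA]) = 3.28 + log(0.26/0.13)

pH = 3.58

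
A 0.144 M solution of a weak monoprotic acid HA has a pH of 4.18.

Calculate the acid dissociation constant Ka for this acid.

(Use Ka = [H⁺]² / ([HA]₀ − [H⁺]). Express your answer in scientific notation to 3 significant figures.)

[H⁺] = 10^(−pH) = 10^(−4.18) = 6.607e-05 M. For HA ⇌ H⁺ + A⁻, Ka = [H⁺][A⁻]/[HA] = [H⁺]² / ([HA]₀ − [H⁺]) = (6.607e-05)² / (0.144 − 6.607e-05) = 3.03e-08.

K_a = 3.03e-08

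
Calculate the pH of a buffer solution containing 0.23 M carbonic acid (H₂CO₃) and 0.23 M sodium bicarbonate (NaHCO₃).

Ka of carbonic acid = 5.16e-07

pKa = -log(5.16e-07) = 6.29. pH = pKa + log([A⁻]/[HA]) = 6.29 + log(0.23/0.23)

pH = 6.29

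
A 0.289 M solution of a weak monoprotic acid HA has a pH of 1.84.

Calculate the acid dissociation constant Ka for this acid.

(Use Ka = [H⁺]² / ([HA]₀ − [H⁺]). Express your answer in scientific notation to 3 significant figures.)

[H⁺] = 10^(−pH) = 10^(−1.84) = 1.445e-02 M. For HA ⇌ H⁺ + A⁻, Ka = [H⁺][A⁻]/[HA] = [H⁺]² / ([HA]₀ − [H⁺]) = (1.445e-02)² / (0.289 − 1.445e-02) = 7.61e-04.

K_a = 7.61e-04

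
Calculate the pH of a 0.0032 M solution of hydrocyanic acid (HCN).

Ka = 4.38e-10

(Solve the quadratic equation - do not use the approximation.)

x² + Ka×x - Ka×C = 0. Using quadratic formula: [H⁺] = 1.1837e-06

pH = 5.93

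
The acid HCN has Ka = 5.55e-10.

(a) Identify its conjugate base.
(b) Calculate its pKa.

(a) The conjugate base is formed by removing one H⁺ from HCN, giving CN⁻. (b) pKa = -log(Ka) = -log(5.55e-10) = 9.26.

Conjugate base: CN⁻; pK_a = 9.26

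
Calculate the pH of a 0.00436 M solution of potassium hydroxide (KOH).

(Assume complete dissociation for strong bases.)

[OH⁻] = 0.00436 M for strong base. pOH = -log[OH⁻] = 2.36, pH = 14 - pOH

pH = 11.64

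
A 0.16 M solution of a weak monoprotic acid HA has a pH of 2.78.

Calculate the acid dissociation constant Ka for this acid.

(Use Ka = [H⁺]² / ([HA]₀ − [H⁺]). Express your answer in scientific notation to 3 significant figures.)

[H⁺] = 10^(−pH) = 10^(−2.78) = 1.660e-03 M. For HA ⇌ H⁺ + A⁻, Ka = [H⁺][A⁻]/[HA] = [H⁺]² / ([HA]₀ − [H⁺]) = (1.660e-03)² / (0.16 − 1.660e-03) = 1.74e-05.

K_a = 1.74e-05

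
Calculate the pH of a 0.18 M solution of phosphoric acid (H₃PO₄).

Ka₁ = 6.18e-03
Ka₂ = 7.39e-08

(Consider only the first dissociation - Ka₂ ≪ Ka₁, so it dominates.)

First dissociation dominates. From Ka₁ = [H⁺][HA⁻]/[H₂A], x² + Ka₁·x − Ka₁·C = 0 with C = 0.18 M and Ka₁ = 6.18e-03. Solving: [H⁺] = (−Ka₁ + √(Ka₁² + 4·Ka₁·C)) / 2 = 3.0405e-02 M. pH = -log(3.0405e-02) = 1.52.

pH = 1.52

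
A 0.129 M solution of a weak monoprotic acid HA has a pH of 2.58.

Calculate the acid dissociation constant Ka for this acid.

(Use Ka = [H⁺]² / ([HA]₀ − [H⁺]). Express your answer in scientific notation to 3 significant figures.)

[H⁺] = 10^(−pH) = 10^(−2.58) = 2.630e-03 M. For HA ⇌ H⁺ + A⁻, Ka = [H⁺][A⁻]/[HA] = [H⁺]² / ([HA]₀ − [H⁺]) = (2.630e-03)² / (0.129 − 2.630e-03) = 5.47e-05.

K_a = 5.47e-05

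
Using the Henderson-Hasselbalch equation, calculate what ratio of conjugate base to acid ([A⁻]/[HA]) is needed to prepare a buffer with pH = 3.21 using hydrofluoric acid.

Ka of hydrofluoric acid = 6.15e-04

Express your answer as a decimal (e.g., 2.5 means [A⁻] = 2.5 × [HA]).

pKa = -log(6.15e-04) = 3.2111. pH = pKa + log([A⁻]/[HA]), so log([A⁻]/[HA]) = pH − pKa = 3.21 − 3.2111 = -0.0011. [A⁻]/[HA] = 10^(-0.0011) = 0.997

[A⁻]/[HA] = 0.997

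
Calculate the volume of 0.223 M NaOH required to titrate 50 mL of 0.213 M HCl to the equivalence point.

At equivalence: moles acid = moles base. moles HCl = 0.213 × 50/1000 = 0.01065 mol. V_base = moles / 0.223 × 1000 = 47.8 mL.

V_{base} = 47.8 mL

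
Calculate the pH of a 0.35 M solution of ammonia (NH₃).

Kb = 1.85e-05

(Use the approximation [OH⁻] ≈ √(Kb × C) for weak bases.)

[OH⁻] = √(Kb × C) = √(1.85e-05 × 0.35) = 2.5446e-03. pOH = 2.59, pH = 14 - pOH

pH = 11.41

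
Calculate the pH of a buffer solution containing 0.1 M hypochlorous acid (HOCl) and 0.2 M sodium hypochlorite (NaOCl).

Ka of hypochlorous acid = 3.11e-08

pKa = -log(3.11e-08) = 7.51. pH = pKa + log([A⁻]/[HA]) = 7.51 + log(0.2/0.1)

pH = 7.81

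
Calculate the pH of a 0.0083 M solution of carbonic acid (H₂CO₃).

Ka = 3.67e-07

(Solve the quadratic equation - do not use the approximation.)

x² + Ka×x - Ka×C = 0. Using quadratic formula: [H⁺] = 5.5008e-05

pH = 4.26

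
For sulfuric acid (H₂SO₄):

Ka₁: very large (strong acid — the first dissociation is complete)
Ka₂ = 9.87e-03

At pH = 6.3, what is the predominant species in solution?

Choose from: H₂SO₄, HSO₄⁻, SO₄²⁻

The first dissociation is complete, so H₂SO₄ itself is never the predominant species in water; pKa₂ = -log(9.87e-03) = 2.01. For a polyprotic acid the predominant species crosses at each pKa: below pKa_n the protonated form dominates, above it the deprotonated form does. At pH = 6.3, the predominant species is SO₄²⁻.

SO₄²⁻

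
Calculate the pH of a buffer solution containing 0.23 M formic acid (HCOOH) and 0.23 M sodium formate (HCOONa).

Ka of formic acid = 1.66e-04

pKa = -log(1.66e-04) = 3.78. pH = pKa + log([A⁻]/[HA]) = 3.78 + log(0.23/0.23)

pH = 3.78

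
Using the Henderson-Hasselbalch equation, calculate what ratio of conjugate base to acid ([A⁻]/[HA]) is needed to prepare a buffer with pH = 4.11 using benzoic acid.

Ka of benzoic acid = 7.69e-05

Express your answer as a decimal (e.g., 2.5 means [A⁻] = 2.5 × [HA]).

pKa = -log(7.69e-05) = 4.1141. pH = pKa + log([A⁻]/[HA]), so log([A⁻]/[HA]) = pH − pKa = 4.11 − 4.1141 = -0.0041. [A⁻]/[HA] = 10^(-0.0041) = 0.991

[A⁻]/[HA] = 0.991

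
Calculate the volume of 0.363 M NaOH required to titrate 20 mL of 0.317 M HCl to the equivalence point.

At equivalence: moles acid = moles base. moles HCl = 0.317 × 20/1000 = 0.00634 mol. V_base = moles / 0.363 × 1000 = 17.5 mL.

V_{base} = 17.5 mL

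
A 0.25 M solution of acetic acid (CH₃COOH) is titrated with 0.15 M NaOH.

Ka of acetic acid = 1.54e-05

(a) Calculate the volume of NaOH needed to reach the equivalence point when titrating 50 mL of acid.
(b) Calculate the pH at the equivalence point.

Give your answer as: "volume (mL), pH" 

moles acid = 0.25 × 50/1000 = 0.0125 mol; V_base = moles/0.15 × 1000 = 83.3 mL. At equivalence only the conjugate base is present: [A⁻] = 0.0125/0.133 = 9.3750e-02 M. Kb = Kw/Ka = 6.49e-10; [OH⁻] = √(Kb × [A⁻]) = 7.8023e-06; pOH = 5.11; pH = 14 - pOH = 8.89.

V = 83.3 mL, pH = 8.89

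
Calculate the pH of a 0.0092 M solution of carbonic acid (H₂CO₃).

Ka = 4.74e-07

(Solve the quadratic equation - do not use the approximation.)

x² + Ka×x - Ka×C = 0. Using quadratic formula: [H⁺] = 6.5800e-05

pH = 4.18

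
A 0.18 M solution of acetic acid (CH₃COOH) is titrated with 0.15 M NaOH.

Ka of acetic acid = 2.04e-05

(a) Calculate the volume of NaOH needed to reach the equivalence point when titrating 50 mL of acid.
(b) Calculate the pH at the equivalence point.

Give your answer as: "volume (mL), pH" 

moles acid = 0.18 × 50/1000 = 0.009 mol; V_base = moles/0.15 × 1000 = 60.0 mL. At equivalence only the conjugate base is present: [A⁻] = 0.009/0.110 = 8.1818e-02 M. Kb = Kw/Ka = 4.90e-10; [OH⁻] = √(Kb × [A⁻]) = 6.3330e-06; pOH = 5.20; pH = 14 - pOH = 8.80.

V = 60.0 mL, pH = 8.80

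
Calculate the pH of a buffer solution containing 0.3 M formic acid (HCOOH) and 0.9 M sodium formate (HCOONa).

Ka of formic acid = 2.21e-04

pKa = -log(2.21e-04) = 3.66. pH = pKa + log([A⁻]/[HA]) = 3.66 + log(0.9/0.3)

pH = 4.13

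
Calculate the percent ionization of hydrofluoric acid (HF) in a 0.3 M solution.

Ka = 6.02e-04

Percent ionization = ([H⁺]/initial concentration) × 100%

Using Ka equilibrium: x² + Ka×x - Ka×C = 0. Solving: [H⁺] = 1.3141e-02. Percent = (1.3141e-02/0.3) × 100

Percent ionization = 4.38%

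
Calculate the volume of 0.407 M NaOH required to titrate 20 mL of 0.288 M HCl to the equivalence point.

At equivalence: moles acid = moles base. moles HCl = 0.288 × 20/1000 = 0.00576 mol. V_base = moles / 0.407 × 1000 = 14.2 mL.

V_{base} = 14.2 mL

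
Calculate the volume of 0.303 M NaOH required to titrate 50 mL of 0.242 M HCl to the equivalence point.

At equivalence: moles acid = moles base. moles HCl = 0.242 × 50/1000 = 0.0121 mol. V_base = moles / 0.303 × 1000 = 39.9 mL.

V_{base} = 39.9 mL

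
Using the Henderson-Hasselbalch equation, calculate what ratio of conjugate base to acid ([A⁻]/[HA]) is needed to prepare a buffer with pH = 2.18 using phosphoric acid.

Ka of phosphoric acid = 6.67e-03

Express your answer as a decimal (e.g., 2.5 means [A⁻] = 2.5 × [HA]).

pKa = -log(6.67e-03) = 2.1759. pH = pKa + log([A⁻]/[HA]), so log([A⁻]/[HA]) = pH − pKa = 2.18 − 2.1759 = 0.0041. [A⁻]/[HA] = 10^(0.0041) = 1.01

[A⁻]/[HA] = 1.01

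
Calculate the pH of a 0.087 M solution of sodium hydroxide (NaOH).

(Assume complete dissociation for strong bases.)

[OH⁻] = 0.087 M for strong base. pOH = -log[OH⁻] = 1.06, pH = 14 - pOH

pH = 12.94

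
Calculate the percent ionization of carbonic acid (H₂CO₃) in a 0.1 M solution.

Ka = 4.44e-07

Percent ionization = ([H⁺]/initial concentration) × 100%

Using Ka equilibrium: x² + Ka×x - Ka×C = 0. Solving: [H⁺] = 2.1049e-04. Percent = (2.1049e-04/0.1) × 100

Percent ionization = 0.21%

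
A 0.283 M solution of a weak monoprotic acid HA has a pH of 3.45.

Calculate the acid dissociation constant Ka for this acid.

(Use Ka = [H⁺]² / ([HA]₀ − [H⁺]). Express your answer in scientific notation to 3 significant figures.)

[H⁺] = 10^(−pH) = 10^(−3.45) = 3.548e-04 M. For HA ⇌ H⁺ + A⁻, Ka = [H⁺][A⁻]/[HA] = [H⁺]² / ([HA]₀ − [H⁺]) = (3.548e-04)² / (0.283 − 3.548e-04) = 4.45e-07.

K_a = 4.45e-07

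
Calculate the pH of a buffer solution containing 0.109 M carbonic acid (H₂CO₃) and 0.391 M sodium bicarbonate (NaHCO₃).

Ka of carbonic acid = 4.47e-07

pKa = -log(4.47e-07) = 6.35. pH = pKa + log([A⁻]/[HA]) = 6.35 + log(0.391/0.109)

pH = 6.90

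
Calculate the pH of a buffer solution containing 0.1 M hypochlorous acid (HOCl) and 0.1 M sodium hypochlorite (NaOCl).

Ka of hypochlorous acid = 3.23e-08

pKa = -log(3.23e-08) = 7.49. pH = pKa + log([A⁻]/[HA]) = 7.49 + log(0.1/0.1)

pH = 7.49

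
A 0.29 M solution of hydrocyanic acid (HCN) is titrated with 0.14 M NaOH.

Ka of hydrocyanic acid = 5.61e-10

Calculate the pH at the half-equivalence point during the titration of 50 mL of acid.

At half-equivalence [HA] = [A⁻], so Henderson-Hasselbalch gives pH = pKa = -log(5.61e-10) = 9.25.

pH = pKa = 9.25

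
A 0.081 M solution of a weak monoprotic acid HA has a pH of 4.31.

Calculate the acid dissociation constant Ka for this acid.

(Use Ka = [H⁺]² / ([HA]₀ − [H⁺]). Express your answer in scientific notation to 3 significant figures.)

[H⁺] = 10^(−pH) = 10^(−4.31) = 4.898e-05 M. For HA ⇌ H⁺ + A⁻, Ka = [H⁺][A⁻]/[HA] = [H⁺]² / ([HA]₀ − [H⁺]) = (4.898e-05)² / (0.081 − 4.898e-05) = 2.96e-08.

K_a = 2.96e-08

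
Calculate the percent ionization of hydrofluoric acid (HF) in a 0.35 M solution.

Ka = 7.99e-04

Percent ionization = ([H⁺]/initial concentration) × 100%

Using Ka equilibrium: x² + Ka×x - Ka×C = 0. Solving: [H⁺] = 1.6328e-02. Percent = (1.6328e-02/0.35) × 100

Percent ionization = 4.67%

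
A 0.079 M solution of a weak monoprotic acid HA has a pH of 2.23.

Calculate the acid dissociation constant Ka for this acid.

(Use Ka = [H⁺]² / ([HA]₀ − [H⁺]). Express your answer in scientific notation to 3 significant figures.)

[H⁺] = 10^(−pH) = 10^(−2.23) = 5.888e-03 M. For HA ⇌ H⁺ + A⁻, Ka = [H⁺][A⁻]/[HA] = [H⁺]² / ([HA]₀ − [H⁺]) = (5.888e-03)² / (0.079 − 5.888e-03) = 4.74e-04.

K_a = 4.74e-04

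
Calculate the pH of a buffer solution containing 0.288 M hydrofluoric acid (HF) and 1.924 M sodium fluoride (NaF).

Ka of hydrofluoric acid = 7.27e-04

pKa = -log(7.27e-04) = 3.14. pH = pKa + log([A⁻]/[HA]) = 3.14 + log(1.924/0.288)

pH = 3.96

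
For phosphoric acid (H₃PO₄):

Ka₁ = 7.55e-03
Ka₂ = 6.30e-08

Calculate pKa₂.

pKa₂ = -log(Ka₂) = -log(6.30e-08) = 7.20.

pK_{a2} = 7.20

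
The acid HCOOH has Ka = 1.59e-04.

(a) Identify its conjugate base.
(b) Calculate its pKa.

(a) The conjugate base is formed by removing one H⁺ from HCOOH, giving HCOO⁻. (b) pKa = -log(Ka) = -log(1.59e-04) = 3.80.

Conjugate base: HCOO⁻; pK_a = 3.80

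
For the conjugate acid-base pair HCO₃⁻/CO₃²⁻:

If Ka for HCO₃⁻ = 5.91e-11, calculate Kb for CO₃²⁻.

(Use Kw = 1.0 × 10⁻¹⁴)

For a conjugate pair Ka × Kb = Kw, so Kb = Kw/Ka = 1.0 × 10⁻¹⁴ / 5.91e-11 = 1.69e-04.

K_b = 1.69e-04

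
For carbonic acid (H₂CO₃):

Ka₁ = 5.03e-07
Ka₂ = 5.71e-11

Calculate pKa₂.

pKa₂ = -log(Ka₂) = -log(5.71e-11) = 10.24.

pK_{a2} = 10.24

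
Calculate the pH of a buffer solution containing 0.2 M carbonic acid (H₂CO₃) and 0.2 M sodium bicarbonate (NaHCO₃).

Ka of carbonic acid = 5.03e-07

pKa = -log(5.03e-07) = 6.30. pH = pKa + log([A⁻]/[HA]) = 6.30 + log(0.2/0.2)

pH = 6.30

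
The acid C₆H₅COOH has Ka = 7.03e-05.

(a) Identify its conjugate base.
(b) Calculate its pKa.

(a) The conjugate base is formed by removing one H⁺ from C₆H₅COOH, giving C₆H₅COO⁻. (b) pKa = -log(Ka) = -log(7.03e-05) = 4.15.

Conjugate base: C₆H₅COO⁻; pK_a = 4.15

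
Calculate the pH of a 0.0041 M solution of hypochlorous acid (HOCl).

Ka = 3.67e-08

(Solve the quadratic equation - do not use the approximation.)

x² + Ka×x - Ka×C = 0. Using quadratic formula: [H⁺] = 1.2248e-05

pH = 4.91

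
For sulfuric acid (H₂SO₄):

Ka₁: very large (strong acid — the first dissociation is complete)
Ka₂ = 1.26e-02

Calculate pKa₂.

pKa₂ = -log(Ka₂) = -log(1.26e-02) = 1.90.

pK_{a2} = 1.90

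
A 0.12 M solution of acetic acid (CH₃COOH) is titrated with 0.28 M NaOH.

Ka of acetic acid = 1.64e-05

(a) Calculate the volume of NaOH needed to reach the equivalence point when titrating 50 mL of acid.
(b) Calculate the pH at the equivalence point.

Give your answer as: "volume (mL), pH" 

moles acid = 0.12 × 50/1000 = 0.006 mol; V_base = moles/0.28 × 1000 = 21.4 mL. At equivalence only the conjugate base is present: [A⁻] = 0.006/0.071 = 8.4000e-02 M. Kb = Kw/Ka = 6.10e-10; [OH⁻] = √(Kb × [A⁻]) = 7.1568e-06; pOH = 5.15; pH = 14 - pOH = 8.85.

V = 21.4 mL, pH = 8.85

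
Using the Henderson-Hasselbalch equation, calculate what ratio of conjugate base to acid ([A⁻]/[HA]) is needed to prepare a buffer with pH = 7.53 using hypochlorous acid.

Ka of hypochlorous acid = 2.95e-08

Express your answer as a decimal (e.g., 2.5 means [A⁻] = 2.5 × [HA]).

pKa = -log(2.95e-08) = 7.5302. pH = pKa + log([A⁻]/[HA]), so log([A⁻]/[HA]) = pH − pKa = 7.53 − 7.5302 = -0.0002. [A⁻]/[HA] = 10^(-0.0002) = 1.00

[A⁻]/[HA] = 1.00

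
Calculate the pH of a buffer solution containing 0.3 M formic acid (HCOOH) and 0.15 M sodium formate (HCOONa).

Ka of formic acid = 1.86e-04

pKa = -log(1.86e-04) = 3.73. pH = pKa + log([A⁻]/[HA]) = 3.73 + log(0.15/0.3)

pH = 3.43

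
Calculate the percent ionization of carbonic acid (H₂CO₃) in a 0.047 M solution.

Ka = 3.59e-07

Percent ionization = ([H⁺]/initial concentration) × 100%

Using Ka equilibrium: x² + Ka×x - Ka×C = 0. Solving: [H⁺] = 1.2972e-04. Percent = (1.2972e-04/0.047) × 100

Percent ionization = 0.276%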